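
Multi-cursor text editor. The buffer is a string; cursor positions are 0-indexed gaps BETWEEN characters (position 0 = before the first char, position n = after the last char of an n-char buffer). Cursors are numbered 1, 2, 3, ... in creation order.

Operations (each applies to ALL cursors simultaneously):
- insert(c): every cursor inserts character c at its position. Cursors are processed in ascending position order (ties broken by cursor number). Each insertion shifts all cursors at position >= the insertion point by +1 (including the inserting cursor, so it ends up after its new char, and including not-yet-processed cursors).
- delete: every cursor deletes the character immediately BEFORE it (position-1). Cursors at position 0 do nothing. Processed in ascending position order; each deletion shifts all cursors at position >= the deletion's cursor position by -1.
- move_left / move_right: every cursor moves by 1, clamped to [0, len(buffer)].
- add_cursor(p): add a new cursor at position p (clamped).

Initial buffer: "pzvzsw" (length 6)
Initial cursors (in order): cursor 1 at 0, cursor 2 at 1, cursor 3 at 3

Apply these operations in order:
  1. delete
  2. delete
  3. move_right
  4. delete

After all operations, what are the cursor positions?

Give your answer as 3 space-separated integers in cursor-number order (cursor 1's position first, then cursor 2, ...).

Answer: 0 0 0

Derivation:
After op 1 (delete): buffer="zzsw" (len 4), cursors c1@0 c2@0 c3@1, authorship ....
After op 2 (delete): buffer="zsw" (len 3), cursors c1@0 c2@0 c3@0, authorship ...
After op 3 (move_right): buffer="zsw" (len 3), cursors c1@1 c2@1 c3@1, authorship ...
After op 4 (delete): buffer="sw" (len 2), cursors c1@0 c2@0 c3@0, authorship ..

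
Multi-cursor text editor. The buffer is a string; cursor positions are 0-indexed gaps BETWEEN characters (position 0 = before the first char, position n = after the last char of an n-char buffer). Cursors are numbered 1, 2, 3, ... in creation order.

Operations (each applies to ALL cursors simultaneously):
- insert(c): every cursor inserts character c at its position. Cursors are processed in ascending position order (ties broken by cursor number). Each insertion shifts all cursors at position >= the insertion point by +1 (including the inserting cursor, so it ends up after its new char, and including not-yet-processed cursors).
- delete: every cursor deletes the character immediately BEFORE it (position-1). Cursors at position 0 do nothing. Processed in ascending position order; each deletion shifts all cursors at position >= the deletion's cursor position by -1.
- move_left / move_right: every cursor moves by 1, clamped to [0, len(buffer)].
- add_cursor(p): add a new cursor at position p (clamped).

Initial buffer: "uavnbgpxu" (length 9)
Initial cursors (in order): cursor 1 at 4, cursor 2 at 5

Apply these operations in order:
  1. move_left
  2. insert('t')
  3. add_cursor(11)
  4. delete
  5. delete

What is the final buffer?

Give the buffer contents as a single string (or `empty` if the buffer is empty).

After op 1 (move_left): buffer="uavnbgpxu" (len 9), cursors c1@3 c2@4, authorship .........
After op 2 (insert('t')): buffer="uavtntbgpxu" (len 11), cursors c1@4 c2@6, authorship ...1.2.....
After op 3 (add_cursor(11)): buffer="uavtntbgpxu" (len 11), cursors c1@4 c2@6 c3@11, authorship ...1.2.....
After op 4 (delete): buffer="uavnbgpx" (len 8), cursors c1@3 c2@4 c3@8, authorship ........
After op 5 (delete): buffer="uabgp" (len 5), cursors c1@2 c2@2 c3@5, authorship .....

Answer: uabgp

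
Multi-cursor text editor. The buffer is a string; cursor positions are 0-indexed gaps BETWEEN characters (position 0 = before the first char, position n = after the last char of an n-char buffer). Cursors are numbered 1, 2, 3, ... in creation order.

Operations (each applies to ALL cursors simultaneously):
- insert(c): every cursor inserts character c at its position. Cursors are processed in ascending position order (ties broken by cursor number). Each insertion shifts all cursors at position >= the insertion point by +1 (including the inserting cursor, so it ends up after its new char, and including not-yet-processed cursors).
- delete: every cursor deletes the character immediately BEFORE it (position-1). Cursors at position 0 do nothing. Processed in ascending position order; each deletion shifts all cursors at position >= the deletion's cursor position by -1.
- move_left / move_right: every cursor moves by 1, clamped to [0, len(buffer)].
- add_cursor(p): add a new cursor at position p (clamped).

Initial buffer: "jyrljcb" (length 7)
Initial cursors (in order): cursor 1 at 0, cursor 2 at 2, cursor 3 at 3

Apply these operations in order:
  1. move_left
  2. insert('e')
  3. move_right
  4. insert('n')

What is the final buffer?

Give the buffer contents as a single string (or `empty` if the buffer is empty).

Answer: ejneynernljcb

Derivation:
After op 1 (move_left): buffer="jyrljcb" (len 7), cursors c1@0 c2@1 c3@2, authorship .......
After op 2 (insert('e')): buffer="ejeyerljcb" (len 10), cursors c1@1 c2@3 c3@5, authorship 1.2.3.....
After op 3 (move_right): buffer="ejeyerljcb" (len 10), cursors c1@2 c2@4 c3@6, authorship 1.2.3.....
After op 4 (insert('n')): buffer="ejneynernljcb" (len 13), cursors c1@3 c2@6 c3@9, authorship 1.12.23.3....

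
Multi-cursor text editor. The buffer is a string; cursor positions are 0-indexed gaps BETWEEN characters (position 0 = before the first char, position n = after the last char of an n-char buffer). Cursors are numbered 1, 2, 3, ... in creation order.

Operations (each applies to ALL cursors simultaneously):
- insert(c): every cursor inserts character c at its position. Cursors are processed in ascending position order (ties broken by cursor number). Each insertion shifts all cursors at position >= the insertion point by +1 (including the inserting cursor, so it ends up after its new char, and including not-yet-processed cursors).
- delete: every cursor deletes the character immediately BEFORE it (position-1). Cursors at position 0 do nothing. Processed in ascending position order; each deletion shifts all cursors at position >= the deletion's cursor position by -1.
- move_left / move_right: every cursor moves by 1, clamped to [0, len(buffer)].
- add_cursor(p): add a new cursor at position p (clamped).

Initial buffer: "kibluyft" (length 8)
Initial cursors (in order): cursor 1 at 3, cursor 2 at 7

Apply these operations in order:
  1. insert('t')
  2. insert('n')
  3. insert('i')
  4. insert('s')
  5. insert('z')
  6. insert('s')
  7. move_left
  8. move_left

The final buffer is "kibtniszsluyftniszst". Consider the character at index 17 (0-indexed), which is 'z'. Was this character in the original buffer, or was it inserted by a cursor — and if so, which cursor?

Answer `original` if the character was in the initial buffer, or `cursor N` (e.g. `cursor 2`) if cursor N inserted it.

After op 1 (insert('t')): buffer="kibtluyftt" (len 10), cursors c1@4 c2@9, authorship ...1....2.
After op 2 (insert('n')): buffer="kibtnluyftnt" (len 12), cursors c1@5 c2@11, authorship ...11....22.
After op 3 (insert('i')): buffer="kibtniluyftnit" (len 14), cursors c1@6 c2@13, authorship ...111....222.
After op 4 (insert('s')): buffer="kibtnisluyftnist" (len 16), cursors c1@7 c2@15, authorship ...1111....2222.
After op 5 (insert('z')): buffer="kibtniszluyftniszt" (len 18), cursors c1@8 c2@17, authorship ...11111....22222.
After op 6 (insert('s')): buffer="kibtniszsluyftniszst" (len 20), cursors c1@9 c2@19, authorship ...111111....222222.
After op 7 (move_left): buffer="kibtniszsluyftniszst" (len 20), cursors c1@8 c2@18, authorship ...111111....222222.
After op 8 (move_left): buffer="kibtniszsluyftniszst" (len 20), cursors c1@7 c2@17, authorship ...111111....222222.
Authorship (.=original, N=cursor N): . . . 1 1 1 1 1 1 . . . . 2 2 2 2 2 2 .
Index 17: author = 2

Answer: cursor 2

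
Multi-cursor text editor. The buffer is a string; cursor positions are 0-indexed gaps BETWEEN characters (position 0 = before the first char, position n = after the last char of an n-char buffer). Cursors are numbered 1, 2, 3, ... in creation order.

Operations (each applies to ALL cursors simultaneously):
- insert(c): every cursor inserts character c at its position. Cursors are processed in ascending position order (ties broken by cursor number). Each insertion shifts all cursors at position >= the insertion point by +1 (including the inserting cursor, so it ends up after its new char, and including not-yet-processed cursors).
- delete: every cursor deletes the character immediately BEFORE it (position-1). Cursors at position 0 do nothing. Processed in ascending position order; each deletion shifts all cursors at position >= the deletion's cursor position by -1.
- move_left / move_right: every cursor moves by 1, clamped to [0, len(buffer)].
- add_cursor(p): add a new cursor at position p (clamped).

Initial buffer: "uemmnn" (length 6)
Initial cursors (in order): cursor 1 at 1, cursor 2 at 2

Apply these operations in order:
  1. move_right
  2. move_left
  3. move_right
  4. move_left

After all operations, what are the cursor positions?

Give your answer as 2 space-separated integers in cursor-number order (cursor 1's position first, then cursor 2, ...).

Answer: 1 2

Derivation:
After op 1 (move_right): buffer="uemmnn" (len 6), cursors c1@2 c2@3, authorship ......
After op 2 (move_left): buffer="uemmnn" (len 6), cursors c1@1 c2@2, authorship ......
After op 3 (move_right): buffer="uemmnn" (len 6), cursors c1@2 c2@3, authorship ......
After op 4 (move_left): buffer="uemmnn" (len 6), cursors c1@1 c2@2, authorship ......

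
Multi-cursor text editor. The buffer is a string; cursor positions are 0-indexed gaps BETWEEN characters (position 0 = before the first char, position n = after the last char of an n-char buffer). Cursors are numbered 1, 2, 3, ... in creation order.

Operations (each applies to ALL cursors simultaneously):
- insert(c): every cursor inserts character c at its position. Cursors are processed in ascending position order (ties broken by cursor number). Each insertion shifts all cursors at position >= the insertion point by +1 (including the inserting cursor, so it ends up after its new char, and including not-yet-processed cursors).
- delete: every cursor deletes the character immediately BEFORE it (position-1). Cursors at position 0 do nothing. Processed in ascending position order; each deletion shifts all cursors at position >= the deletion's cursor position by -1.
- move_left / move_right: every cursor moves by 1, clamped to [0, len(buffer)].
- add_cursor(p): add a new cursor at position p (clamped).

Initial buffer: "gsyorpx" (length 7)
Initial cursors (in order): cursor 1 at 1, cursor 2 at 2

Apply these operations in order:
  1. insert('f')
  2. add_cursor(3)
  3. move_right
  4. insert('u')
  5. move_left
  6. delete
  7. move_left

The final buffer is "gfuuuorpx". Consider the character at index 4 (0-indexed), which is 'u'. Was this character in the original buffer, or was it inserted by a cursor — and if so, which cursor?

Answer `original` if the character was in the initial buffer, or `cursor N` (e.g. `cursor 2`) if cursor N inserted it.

After op 1 (insert('f')): buffer="gfsfyorpx" (len 9), cursors c1@2 c2@4, authorship .1.2.....
After op 2 (add_cursor(3)): buffer="gfsfyorpx" (len 9), cursors c1@2 c3@3 c2@4, authorship .1.2.....
After op 3 (move_right): buffer="gfsfyorpx" (len 9), cursors c1@3 c3@4 c2@5, authorship .1.2.....
After op 4 (insert('u')): buffer="gfsufuyuorpx" (len 12), cursors c1@4 c3@6 c2@8, authorship .1.123.2....
After op 5 (move_left): buffer="gfsufuyuorpx" (len 12), cursors c1@3 c3@5 c2@7, authorship .1.123.2....
After op 6 (delete): buffer="gfuuuorpx" (len 9), cursors c1@2 c3@3 c2@4, authorship .1132....
After op 7 (move_left): buffer="gfuuuorpx" (len 9), cursors c1@1 c3@2 c2@3, authorship .1132....
Authorship (.=original, N=cursor N): . 1 1 3 2 . . . .
Index 4: author = 2

Answer: cursor 2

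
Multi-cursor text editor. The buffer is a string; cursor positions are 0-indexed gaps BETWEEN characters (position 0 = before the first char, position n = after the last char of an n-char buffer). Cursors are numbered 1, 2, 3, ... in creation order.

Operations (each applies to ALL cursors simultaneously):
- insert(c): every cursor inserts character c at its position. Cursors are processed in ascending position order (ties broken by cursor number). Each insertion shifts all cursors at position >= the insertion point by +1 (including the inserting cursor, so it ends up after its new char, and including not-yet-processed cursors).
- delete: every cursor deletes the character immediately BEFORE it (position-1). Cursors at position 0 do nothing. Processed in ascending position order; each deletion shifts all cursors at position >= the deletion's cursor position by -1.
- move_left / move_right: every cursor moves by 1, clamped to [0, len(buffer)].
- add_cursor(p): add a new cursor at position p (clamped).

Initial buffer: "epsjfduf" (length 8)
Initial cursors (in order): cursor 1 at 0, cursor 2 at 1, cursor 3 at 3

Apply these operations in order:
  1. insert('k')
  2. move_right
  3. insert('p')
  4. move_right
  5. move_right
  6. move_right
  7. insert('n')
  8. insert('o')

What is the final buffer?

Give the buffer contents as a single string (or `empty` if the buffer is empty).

After op 1 (insert('k')): buffer="kekpskjfduf" (len 11), cursors c1@1 c2@3 c3@6, authorship 1.2..3.....
After op 2 (move_right): buffer="kekpskjfduf" (len 11), cursors c1@2 c2@4 c3@7, authorship 1.2..3.....
After op 3 (insert('p')): buffer="kepkppskjpfduf" (len 14), cursors c1@3 c2@6 c3@10, authorship 1.12.2.3.3....
After op 4 (move_right): buffer="kepkppskjpfduf" (len 14), cursors c1@4 c2@7 c3@11, authorship 1.12.2.3.3....
After op 5 (move_right): buffer="kepkppskjpfduf" (len 14), cursors c1@5 c2@8 c3@12, authorship 1.12.2.3.3....
After op 6 (move_right): buffer="kepkppskjpfduf" (len 14), cursors c1@6 c2@9 c3@13, authorship 1.12.2.3.3....
After op 7 (insert('n')): buffer="kepkppnskjnpfdunf" (len 17), cursors c1@7 c2@11 c3@16, authorship 1.12.21.3.23...3.
After op 8 (insert('o')): buffer="kepkppnoskjnopfdunof" (len 20), cursors c1@8 c2@13 c3@19, authorship 1.12.211.3.223...33.

Answer: kepkppnoskjnopfdunof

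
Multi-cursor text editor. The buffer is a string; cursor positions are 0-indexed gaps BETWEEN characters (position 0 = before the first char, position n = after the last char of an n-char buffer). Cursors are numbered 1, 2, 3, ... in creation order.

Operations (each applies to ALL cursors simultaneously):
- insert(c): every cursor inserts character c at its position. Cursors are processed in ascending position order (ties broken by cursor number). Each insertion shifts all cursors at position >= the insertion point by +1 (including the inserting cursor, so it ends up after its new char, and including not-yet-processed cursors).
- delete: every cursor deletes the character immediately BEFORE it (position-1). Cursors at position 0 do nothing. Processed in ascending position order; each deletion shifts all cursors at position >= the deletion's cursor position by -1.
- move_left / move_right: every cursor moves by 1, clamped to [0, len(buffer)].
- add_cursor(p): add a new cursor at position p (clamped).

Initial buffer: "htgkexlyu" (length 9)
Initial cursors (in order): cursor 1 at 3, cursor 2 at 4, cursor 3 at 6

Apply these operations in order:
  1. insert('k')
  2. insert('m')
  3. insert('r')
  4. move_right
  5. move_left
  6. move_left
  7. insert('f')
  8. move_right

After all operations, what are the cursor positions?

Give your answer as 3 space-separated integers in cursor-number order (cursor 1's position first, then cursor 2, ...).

Answer: 7 12 18

Derivation:
After op 1 (insert('k')): buffer="htgkkkexklyu" (len 12), cursors c1@4 c2@6 c3@9, authorship ...1.2..3...
After op 2 (insert('m')): buffer="htgkmkkmexkmlyu" (len 15), cursors c1@5 c2@8 c3@12, authorship ...11.22..33...
After op 3 (insert('r')): buffer="htgkmrkkmrexkmrlyu" (len 18), cursors c1@6 c2@10 c3@15, authorship ...111.222..333...
After op 4 (move_right): buffer="htgkmrkkmrexkmrlyu" (len 18), cursors c1@7 c2@11 c3@16, authorship ...111.222..333...
After op 5 (move_left): buffer="htgkmrkkmrexkmrlyu" (len 18), cursors c1@6 c2@10 c3@15, authorship ...111.222..333...
After op 6 (move_left): buffer="htgkmrkkmrexkmrlyu" (len 18), cursors c1@5 c2@9 c3@14, authorship ...111.222..333...
After op 7 (insert('f')): buffer="htgkmfrkkmfrexkmfrlyu" (len 21), cursors c1@6 c2@11 c3@17, authorship ...1111.2222..3333...
After op 8 (move_right): buffer="htgkmfrkkmfrexkmfrlyu" (len 21), cursors c1@7 c2@12 c3@18, authorship ...1111.2222..3333...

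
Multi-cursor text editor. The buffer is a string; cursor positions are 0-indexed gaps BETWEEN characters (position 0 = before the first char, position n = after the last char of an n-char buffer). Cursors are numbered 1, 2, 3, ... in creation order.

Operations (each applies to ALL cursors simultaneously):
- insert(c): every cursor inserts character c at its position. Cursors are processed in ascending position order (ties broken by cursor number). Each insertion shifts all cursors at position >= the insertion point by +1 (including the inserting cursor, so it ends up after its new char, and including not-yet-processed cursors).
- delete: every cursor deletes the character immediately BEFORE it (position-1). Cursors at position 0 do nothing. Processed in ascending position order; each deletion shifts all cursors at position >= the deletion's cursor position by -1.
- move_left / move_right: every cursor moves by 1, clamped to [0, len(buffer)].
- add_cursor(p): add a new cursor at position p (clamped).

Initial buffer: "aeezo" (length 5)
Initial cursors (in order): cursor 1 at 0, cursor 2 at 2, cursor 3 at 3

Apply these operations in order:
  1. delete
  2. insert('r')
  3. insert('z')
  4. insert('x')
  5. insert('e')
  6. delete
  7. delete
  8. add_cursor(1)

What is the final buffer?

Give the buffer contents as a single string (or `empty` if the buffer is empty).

After op 1 (delete): buffer="azo" (len 3), cursors c1@0 c2@1 c3@1, authorship ...
After op 2 (insert('r')): buffer="rarrzo" (len 6), cursors c1@1 c2@4 c3@4, authorship 1.23..
After op 3 (insert('z')): buffer="rzarrzzzo" (len 9), cursors c1@2 c2@7 c3@7, authorship 11.2323..
After op 4 (insert('x')): buffer="rzxarrzzxxzo" (len 12), cursors c1@3 c2@10 c3@10, authorship 111.232323..
After op 5 (insert('e')): buffer="rzxearrzzxxeezo" (len 15), cursors c1@4 c2@13 c3@13, authorship 1111.23232323..
After op 6 (delete): buffer="rzxarrzzxxzo" (len 12), cursors c1@3 c2@10 c3@10, authorship 111.232323..
After op 7 (delete): buffer="rzarrzzzo" (len 9), cursors c1@2 c2@7 c3@7, authorship 11.2323..
After op 8 (add_cursor(1)): buffer="rzarrzzzo" (len 9), cursors c4@1 c1@2 c2@7 c3@7, authorship 11.2323..

Answer: rzarrzzzo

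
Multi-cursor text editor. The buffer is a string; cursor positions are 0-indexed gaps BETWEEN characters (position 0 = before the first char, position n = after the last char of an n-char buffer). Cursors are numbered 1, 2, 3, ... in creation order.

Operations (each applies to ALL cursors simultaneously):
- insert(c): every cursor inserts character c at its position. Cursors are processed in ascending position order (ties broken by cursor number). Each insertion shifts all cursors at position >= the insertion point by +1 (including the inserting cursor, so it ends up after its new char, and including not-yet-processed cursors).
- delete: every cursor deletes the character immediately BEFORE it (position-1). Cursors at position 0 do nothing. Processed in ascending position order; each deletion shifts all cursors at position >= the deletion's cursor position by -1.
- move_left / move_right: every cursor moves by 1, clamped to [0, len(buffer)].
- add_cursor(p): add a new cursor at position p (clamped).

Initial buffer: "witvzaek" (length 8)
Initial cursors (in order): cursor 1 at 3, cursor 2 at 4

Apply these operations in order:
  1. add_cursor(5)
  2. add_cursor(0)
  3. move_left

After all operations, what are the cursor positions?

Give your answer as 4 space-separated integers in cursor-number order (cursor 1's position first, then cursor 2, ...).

Answer: 2 3 4 0

Derivation:
After op 1 (add_cursor(5)): buffer="witvzaek" (len 8), cursors c1@3 c2@4 c3@5, authorship ........
After op 2 (add_cursor(0)): buffer="witvzaek" (len 8), cursors c4@0 c1@3 c2@4 c3@5, authorship ........
After op 3 (move_left): buffer="witvzaek" (len 8), cursors c4@0 c1@2 c2@3 c3@4, authorship ........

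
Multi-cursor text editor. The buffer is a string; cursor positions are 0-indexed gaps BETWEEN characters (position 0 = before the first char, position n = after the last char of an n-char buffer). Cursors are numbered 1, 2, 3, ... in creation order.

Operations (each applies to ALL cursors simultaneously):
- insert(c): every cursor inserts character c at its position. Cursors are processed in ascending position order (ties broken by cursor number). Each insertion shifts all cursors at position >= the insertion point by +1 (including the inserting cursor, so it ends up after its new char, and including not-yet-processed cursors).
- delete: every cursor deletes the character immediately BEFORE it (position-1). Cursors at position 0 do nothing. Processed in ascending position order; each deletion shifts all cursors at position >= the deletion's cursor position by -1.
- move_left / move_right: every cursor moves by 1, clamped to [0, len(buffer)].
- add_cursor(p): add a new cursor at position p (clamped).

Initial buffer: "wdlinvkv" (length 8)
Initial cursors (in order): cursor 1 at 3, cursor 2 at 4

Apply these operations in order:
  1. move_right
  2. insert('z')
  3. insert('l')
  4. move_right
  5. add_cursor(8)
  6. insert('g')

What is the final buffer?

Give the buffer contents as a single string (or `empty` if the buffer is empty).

After op 1 (move_right): buffer="wdlinvkv" (len 8), cursors c1@4 c2@5, authorship ........
After op 2 (insert('z')): buffer="wdliznzvkv" (len 10), cursors c1@5 c2@7, authorship ....1.2...
After op 3 (insert('l')): buffer="wdlizlnzlvkv" (len 12), cursors c1@6 c2@9, authorship ....11.22...
After op 4 (move_right): buffer="wdlizlnzlvkv" (len 12), cursors c1@7 c2@10, authorship ....11.22...
After op 5 (add_cursor(8)): buffer="wdlizlnzlvkv" (len 12), cursors c1@7 c3@8 c2@10, authorship ....11.22...
After op 6 (insert('g')): buffer="wdlizlngzglvgkv" (len 15), cursors c1@8 c3@10 c2@13, authorship ....11.1232.2..

Answer: wdlizlngzglvgkv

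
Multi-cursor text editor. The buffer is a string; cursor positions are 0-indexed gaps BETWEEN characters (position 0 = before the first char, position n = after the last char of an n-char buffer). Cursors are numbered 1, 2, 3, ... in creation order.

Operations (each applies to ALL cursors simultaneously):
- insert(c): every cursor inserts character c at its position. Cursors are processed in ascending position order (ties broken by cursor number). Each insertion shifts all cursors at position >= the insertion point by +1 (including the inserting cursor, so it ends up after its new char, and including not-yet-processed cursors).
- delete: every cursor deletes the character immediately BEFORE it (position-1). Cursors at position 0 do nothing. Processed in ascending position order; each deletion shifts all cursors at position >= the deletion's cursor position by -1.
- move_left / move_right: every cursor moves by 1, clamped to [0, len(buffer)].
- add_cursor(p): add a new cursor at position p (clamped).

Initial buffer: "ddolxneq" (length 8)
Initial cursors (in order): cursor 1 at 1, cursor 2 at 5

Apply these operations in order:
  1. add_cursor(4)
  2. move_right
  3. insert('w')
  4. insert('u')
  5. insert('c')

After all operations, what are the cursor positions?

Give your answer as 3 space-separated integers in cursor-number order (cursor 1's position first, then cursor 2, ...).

Answer: 5 15 11

Derivation:
After op 1 (add_cursor(4)): buffer="ddolxneq" (len 8), cursors c1@1 c3@4 c2@5, authorship ........
After op 2 (move_right): buffer="ddolxneq" (len 8), cursors c1@2 c3@5 c2@6, authorship ........
After op 3 (insert('w')): buffer="ddwolxwnweq" (len 11), cursors c1@3 c3@7 c2@9, authorship ..1...3.2..
After op 4 (insert('u')): buffer="ddwuolxwunwueq" (len 14), cursors c1@4 c3@9 c2@12, authorship ..11...33.22..
After op 5 (insert('c')): buffer="ddwucolxwucnwuceq" (len 17), cursors c1@5 c3@11 c2@15, authorship ..111...333.222..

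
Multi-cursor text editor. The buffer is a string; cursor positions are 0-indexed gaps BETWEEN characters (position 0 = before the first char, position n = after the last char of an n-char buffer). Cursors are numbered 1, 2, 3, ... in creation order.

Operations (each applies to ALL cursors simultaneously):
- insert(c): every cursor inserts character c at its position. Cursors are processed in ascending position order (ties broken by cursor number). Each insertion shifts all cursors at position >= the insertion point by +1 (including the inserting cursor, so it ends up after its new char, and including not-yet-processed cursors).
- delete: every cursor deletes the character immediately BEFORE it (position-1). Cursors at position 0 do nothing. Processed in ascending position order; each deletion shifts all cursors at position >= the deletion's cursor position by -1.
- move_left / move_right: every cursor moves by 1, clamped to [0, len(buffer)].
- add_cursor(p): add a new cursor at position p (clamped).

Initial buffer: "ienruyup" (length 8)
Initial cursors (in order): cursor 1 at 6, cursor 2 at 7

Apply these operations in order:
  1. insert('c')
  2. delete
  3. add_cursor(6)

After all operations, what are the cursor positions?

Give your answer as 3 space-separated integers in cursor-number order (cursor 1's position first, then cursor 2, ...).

After op 1 (insert('c')): buffer="ienruycucp" (len 10), cursors c1@7 c2@9, authorship ......1.2.
After op 2 (delete): buffer="ienruyup" (len 8), cursors c1@6 c2@7, authorship ........
After op 3 (add_cursor(6)): buffer="ienruyup" (len 8), cursors c1@6 c3@6 c2@7, authorship ........

Answer: 6 7 6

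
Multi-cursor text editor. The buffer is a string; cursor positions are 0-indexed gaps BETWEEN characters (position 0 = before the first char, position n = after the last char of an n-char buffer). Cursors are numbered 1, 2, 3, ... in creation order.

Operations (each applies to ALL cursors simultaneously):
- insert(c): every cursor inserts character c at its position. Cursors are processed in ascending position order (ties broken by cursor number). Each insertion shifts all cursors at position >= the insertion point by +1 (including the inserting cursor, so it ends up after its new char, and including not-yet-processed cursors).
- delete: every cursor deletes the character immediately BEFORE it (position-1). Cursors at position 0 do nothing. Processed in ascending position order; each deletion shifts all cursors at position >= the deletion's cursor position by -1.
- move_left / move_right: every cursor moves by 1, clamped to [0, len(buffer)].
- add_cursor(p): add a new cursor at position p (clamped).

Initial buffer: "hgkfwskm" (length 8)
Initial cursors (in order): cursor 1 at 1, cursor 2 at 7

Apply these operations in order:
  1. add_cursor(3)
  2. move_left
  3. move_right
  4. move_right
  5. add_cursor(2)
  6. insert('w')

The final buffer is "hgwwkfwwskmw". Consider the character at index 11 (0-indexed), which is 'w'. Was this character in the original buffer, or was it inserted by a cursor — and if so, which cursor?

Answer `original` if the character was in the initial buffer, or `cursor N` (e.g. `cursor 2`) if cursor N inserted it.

After op 1 (add_cursor(3)): buffer="hgkfwskm" (len 8), cursors c1@1 c3@3 c2@7, authorship ........
After op 2 (move_left): buffer="hgkfwskm" (len 8), cursors c1@0 c3@2 c2@6, authorship ........
After op 3 (move_right): buffer="hgkfwskm" (len 8), cursors c1@1 c3@3 c2@7, authorship ........
After op 4 (move_right): buffer="hgkfwskm" (len 8), cursors c1@2 c3@4 c2@8, authorship ........
After op 5 (add_cursor(2)): buffer="hgkfwskm" (len 8), cursors c1@2 c4@2 c3@4 c2@8, authorship ........
After op 6 (insert('w')): buffer="hgwwkfwwskmw" (len 12), cursors c1@4 c4@4 c3@7 c2@12, authorship ..14..3....2
Authorship (.=original, N=cursor N): . . 1 4 . . 3 . . . . 2
Index 11: author = 2

Answer: cursor 2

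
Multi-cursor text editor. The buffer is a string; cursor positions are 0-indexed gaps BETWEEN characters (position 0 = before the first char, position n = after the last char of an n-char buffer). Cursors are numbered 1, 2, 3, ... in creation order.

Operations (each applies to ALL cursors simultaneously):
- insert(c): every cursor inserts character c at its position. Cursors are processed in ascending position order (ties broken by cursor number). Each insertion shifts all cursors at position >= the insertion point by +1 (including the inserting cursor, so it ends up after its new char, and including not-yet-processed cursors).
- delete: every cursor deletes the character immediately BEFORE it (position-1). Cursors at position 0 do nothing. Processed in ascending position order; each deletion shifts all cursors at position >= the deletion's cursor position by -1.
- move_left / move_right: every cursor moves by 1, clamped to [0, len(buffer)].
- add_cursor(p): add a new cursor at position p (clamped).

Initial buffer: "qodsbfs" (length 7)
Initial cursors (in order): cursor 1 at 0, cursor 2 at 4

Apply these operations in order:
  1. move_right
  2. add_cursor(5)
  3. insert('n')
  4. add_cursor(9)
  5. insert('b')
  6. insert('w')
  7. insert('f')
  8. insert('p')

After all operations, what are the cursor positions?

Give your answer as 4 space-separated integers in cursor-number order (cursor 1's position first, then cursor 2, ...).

After op 1 (move_right): buffer="qodsbfs" (len 7), cursors c1@1 c2@5, authorship .......
After op 2 (add_cursor(5)): buffer="qodsbfs" (len 7), cursors c1@1 c2@5 c3@5, authorship .......
After op 3 (insert('n')): buffer="qnodsbnnfs" (len 10), cursors c1@2 c2@8 c3@8, authorship .1....23..
After op 4 (add_cursor(9)): buffer="qnodsbnnfs" (len 10), cursors c1@2 c2@8 c3@8 c4@9, authorship .1....23..
After op 5 (insert('b')): buffer="qnbodsbnnbbfbs" (len 14), cursors c1@3 c2@11 c3@11 c4@13, authorship .11....2323.4.
After op 6 (insert('w')): buffer="qnbwodsbnnbbwwfbws" (len 18), cursors c1@4 c2@14 c3@14 c4@17, authorship .111....232323.44.
After op 7 (insert('f')): buffer="qnbwfodsbnnbbwwfffbwfs" (len 22), cursors c1@5 c2@17 c3@17 c4@21, authorship .1111....23232323.444.
After op 8 (insert('p')): buffer="qnbwfpodsbnnbbwwffppfbwfps" (len 26), cursors c1@6 c2@20 c3@20 c4@25, authorship .11111....2323232323.4444.

Answer: 6 20 20 25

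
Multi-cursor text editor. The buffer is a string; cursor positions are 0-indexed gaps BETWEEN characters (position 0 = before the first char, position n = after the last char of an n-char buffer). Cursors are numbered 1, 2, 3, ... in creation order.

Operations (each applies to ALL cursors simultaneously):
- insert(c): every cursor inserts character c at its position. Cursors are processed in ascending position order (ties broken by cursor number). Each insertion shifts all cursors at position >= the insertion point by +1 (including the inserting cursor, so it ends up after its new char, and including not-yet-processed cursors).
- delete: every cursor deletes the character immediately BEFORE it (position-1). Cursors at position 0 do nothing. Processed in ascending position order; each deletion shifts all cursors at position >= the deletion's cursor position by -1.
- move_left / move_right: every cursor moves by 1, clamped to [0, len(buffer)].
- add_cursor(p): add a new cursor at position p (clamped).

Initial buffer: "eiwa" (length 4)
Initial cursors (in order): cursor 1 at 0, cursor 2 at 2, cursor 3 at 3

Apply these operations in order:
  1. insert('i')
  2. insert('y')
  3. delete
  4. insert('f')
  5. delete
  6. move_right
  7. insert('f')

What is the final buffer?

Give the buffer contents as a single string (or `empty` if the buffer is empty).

After op 1 (insert('i')): buffer="ieiiwia" (len 7), cursors c1@1 c2@4 c3@6, authorship 1..2.3.
After op 2 (insert('y')): buffer="iyeiiywiya" (len 10), cursors c1@2 c2@6 c3@9, authorship 11..22.33.
After op 3 (delete): buffer="ieiiwia" (len 7), cursors c1@1 c2@4 c3@6, authorship 1..2.3.
After op 4 (insert('f')): buffer="ifeiifwifa" (len 10), cursors c1@2 c2@6 c3@9, authorship 11..22.33.
After op 5 (delete): buffer="ieiiwia" (len 7), cursors c1@1 c2@4 c3@6, authorship 1..2.3.
After op 6 (move_right): buffer="ieiiwia" (len 7), cursors c1@2 c2@5 c3@7, authorship 1..2.3.
After op 7 (insert('f')): buffer="iefiiwfiaf" (len 10), cursors c1@3 c2@7 c3@10, authorship 1.1.2.23.3

Answer: iefiiwfiaf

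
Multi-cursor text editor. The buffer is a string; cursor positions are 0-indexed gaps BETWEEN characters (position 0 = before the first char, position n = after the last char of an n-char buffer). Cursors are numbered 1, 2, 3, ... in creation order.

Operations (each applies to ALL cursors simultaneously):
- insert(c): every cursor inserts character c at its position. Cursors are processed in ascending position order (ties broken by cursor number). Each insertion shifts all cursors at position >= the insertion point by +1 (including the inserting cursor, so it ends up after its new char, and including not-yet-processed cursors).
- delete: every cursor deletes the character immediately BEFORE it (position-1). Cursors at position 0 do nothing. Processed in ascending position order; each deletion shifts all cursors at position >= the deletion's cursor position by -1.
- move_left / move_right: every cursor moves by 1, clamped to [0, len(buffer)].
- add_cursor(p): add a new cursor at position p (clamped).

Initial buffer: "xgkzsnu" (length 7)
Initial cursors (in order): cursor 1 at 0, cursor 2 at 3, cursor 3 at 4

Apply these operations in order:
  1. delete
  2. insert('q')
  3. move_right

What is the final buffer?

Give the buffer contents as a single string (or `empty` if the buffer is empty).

Answer: qxgqqsnu

Derivation:
After op 1 (delete): buffer="xgsnu" (len 5), cursors c1@0 c2@2 c3@2, authorship .....
After op 2 (insert('q')): buffer="qxgqqsnu" (len 8), cursors c1@1 c2@5 c3@5, authorship 1..23...
After op 3 (move_right): buffer="qxgqqsnu" (len 8), cursors c1@2 c2@6 c3@6, authorship 1..23...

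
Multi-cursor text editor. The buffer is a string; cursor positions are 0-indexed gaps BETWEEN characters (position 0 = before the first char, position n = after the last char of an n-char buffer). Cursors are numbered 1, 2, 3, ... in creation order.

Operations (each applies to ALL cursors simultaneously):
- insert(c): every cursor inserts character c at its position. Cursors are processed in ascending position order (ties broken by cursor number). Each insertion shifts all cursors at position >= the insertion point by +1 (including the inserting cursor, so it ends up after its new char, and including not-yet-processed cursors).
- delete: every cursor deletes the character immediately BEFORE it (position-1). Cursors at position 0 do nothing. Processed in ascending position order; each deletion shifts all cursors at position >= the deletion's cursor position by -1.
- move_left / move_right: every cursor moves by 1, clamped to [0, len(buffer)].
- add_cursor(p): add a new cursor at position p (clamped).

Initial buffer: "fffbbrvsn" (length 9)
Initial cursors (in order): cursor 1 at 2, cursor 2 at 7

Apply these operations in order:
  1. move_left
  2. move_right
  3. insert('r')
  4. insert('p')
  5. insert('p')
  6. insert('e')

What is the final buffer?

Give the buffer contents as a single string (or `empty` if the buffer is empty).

Answer: ffrppefbbrvrppesn

Derivation:
After op 1 (move_left): buffer="fffbbrvsn" (len 9), cursors c1@1 c2@6, authorship .........
After op 2 (move_right): buffer="fffbbrvsn" (len 9), cursors c1@2 c2@7, authorship .........
After op 3 (insert('r')): buffer="ffrfbbrvrsn" (len 11), cursors c1@3 c2@9, authorship ..1.....2..
After op 4 (insert('p')): buffer="ffrpfbbrvrpsn" (len 13), cursors c1@4 c2@11, authorship ..11.....22..
After op 5 (insert('p')): buffer="ffrppfbbrvrppsn" (len 15), cursors c1@5 c2@13, authorship ..111.....222..
After op 6 (insert('e')): buffer="ffrppefbbrvrppesn" (len 17), cursors c1@6 c2@15, authorship ..1111.....2222..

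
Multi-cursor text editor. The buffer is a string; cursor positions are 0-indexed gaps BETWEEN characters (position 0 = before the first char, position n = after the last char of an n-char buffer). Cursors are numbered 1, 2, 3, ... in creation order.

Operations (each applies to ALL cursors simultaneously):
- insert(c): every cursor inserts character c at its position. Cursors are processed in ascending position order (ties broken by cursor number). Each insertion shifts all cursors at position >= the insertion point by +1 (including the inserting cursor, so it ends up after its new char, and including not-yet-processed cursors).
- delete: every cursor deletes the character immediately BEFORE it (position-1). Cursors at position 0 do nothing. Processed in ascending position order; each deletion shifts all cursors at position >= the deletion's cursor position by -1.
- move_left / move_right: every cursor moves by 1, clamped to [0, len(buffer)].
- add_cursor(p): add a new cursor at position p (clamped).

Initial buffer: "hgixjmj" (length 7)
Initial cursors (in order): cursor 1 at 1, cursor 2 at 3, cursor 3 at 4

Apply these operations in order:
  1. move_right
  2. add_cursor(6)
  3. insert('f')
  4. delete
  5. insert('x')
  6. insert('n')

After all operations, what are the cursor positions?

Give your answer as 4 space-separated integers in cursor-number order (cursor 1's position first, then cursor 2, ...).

After op 1 (move_right): buffer="hgixjmj" (len 7), cursors c1@2 c2@4 c3@5, authorship .......
After op 2 (add_cursor(6)): buffer="hgixjmj" (len 7), cursors c1@2 c2@4 c3@5 c4@6, authorship .......
After op 3 (insert('f')): buffer="hgfixfjfmfj" (len 11), cursors c1@3 c2@6 c3@8 c4@10, authorship ..1..2.3.4.
After op 4 (delete): buffer="hgixjmj" (len 7), cursors c1@2 c2@4 c3@5 c4@6, authorship .......
After op 5 (insert('x')): buffer="hgxixxjxmxj" (len 11), cursors c1@3 c2@6 c3@8 c4@10, authorship ..1..2.3.4.
After op 6 (insert('n')): buffer="hgxnixxnjxnmxnj" (len 15), cursors c1@4 c2@8 c3@11 c4@14, authorship ..11..22.33.44.

Answer: 4 8 11 14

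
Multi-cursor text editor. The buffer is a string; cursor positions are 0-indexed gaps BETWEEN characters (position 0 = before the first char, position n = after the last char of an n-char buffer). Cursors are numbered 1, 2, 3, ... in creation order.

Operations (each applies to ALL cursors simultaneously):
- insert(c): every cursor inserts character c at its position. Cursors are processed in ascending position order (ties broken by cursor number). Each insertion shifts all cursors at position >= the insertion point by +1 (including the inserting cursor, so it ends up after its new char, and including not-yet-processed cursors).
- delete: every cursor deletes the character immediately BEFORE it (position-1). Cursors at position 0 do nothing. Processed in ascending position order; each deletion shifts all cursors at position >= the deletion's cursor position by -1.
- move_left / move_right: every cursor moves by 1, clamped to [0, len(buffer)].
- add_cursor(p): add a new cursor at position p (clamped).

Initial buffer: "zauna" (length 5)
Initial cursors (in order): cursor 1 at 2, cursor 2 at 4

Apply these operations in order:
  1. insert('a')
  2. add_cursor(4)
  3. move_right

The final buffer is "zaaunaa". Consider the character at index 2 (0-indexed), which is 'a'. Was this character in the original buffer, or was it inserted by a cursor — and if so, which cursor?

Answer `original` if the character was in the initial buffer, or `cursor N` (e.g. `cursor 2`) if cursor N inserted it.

After op 1 (insert('a')): buffer="zaaunaa" (len 7), cursors c1@3 c2@6, authorship ..1..2.
After op 2 (add_cursor(4)): buffer="zaaunaa" (len 7), cursors c1@3 c3@4 c2@6, authorship ..1..2.
After op 3 (move_right): buffer="zaaunaa" (len 7), cursors c1@4 c3@5 c2@7, authorship ..1..2.
Authorship (.=original, N=cursor N): . . 1 . . 2 .
Index 2: author = 1

Answer: cursor 1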